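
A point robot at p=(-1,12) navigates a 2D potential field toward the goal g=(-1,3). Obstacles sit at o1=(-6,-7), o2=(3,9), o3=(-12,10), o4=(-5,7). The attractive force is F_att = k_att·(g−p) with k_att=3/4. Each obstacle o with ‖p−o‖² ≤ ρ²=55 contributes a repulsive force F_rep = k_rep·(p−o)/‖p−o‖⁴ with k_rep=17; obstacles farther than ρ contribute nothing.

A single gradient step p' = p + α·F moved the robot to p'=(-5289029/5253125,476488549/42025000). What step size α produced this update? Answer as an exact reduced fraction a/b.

α = 1/10

F_att = 3/4·(g−p) = 3/4·(0,-9) = (0.0000,-6.7500)
o1: d²=386 > ρ²=55 → inactive
o2: d²=25 ≤ ρ²=55; F_rep = 17·(-4,3)/25² = (-0.1088,0.0816)
o3: d²=125 > ρ²=55 → inactive
o4: d²=41 ≤ ρ²=55; F_rep = 17·(4,5)/41² = (0.0405,0.0506)
F = F_att + ΣF_rep = (-0.0683,-6.6178)
Δp = p'−p = (-0.0068,-0.6618); α = Δx/Fx = (-35904/5253125) / (-71808/1050625) = 1/10
check: Δy/Fy = (-27811451/42025000) / (-27811451/4202500) = 1/10 ✓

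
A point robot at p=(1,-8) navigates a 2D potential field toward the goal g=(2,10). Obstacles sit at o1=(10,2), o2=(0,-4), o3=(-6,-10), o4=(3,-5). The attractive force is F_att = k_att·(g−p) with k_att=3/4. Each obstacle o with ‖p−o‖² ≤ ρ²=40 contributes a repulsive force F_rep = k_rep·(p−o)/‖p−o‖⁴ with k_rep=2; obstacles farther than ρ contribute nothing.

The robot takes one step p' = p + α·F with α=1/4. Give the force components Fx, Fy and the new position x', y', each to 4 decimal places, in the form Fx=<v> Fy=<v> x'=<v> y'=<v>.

F_att = 3/4·(g−p) = 3/4·(1,18) = (0.7500,13.5000)
o1: d²=181 > ρ²=40 → inactive
o2: d²=17 ≤ ρ²=40; F_rep = 2·(1,-4)/17² = (0.0069,-0.0277)
o3: d²=53 > ρ²=40 → inactive
o4: d²=13 ≤ ρ²=40; F_rep = 2·(-2,-3)/13² = (-0.0237,-0.0355)
F = F_att + ΣF_rep = (0.7333,13.4368)
p' = p + 1/4·F = (1.1833,-4.6408)

Fx=0.7333 Fy=13.4368 x'=1.1833 y'=-4.6408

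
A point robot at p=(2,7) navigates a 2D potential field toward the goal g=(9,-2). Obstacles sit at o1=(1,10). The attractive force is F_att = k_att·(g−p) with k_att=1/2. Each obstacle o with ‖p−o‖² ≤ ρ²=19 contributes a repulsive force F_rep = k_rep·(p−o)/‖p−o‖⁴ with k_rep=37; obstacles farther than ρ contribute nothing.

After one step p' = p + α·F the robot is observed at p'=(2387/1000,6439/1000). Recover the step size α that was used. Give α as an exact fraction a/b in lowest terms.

F_att = 1/2·(g−p) = 1/2·(7,-9) = (3.5000,-4.5000)
o1: d²=10 ≤ ρ²=19; F_rep = 37·(1,-3)/10² = (0.3700,-1.1100)
F = F_att + ΣF_rep = (3.8700,-5.6100)
Δp = p'−p = (0.3870,-0.5610); α = Δx/Fx = (387/1000) / (387/100) = 1/10
check: Δy/Fy = (-561/1000) / (-561/100) = 1/10 ✓

α = 1/10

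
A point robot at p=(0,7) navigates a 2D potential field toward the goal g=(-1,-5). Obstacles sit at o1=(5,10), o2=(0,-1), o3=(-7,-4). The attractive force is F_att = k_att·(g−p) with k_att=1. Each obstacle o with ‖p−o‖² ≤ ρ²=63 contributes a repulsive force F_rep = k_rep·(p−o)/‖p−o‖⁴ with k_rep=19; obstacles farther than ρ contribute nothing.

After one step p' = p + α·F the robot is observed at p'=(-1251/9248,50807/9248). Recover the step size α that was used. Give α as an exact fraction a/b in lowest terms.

F_att = 1·(g−p) = 1·(-1,-12) = (-1.0000,-12.0000)
o1: d²=34 ≤ ρ²=63; F_rep = 19·(-5,-3)/34² = (-0.0822,-0.0493)
o2: d²=64 > ρ²=63 → inactive
o3: d²=170 > ρ²=63 → inactive
F = F_att + ΣF_rep = (-1.0822,-12.0493)
Δp = p'−p = (-0.1353,-1.5062); α = Δx/Fx = (-1251/9248) / (-1251/1156) = 1/8
check: Δy/Fy = (-13929/9248) / (-13929/1156) = 1/8 ✓

α = 1/8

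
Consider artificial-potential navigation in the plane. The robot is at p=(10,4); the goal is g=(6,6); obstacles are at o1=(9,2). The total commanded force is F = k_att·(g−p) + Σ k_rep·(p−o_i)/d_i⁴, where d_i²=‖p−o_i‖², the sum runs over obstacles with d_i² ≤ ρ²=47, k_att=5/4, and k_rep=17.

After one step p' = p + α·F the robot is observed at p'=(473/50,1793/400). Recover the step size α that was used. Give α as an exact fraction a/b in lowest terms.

α = 1/8

F_att = 5/4·(g−p) = 5/4·(-4,2) = (-5.0000,2.5000)
o1: d²=5 ≤ ρ²=47; F_rep = 17·(1,2)/5² = (0.6800,1.3600)
F = F_att + ΣF_rep = (-4.3200,3.8600)
Δp = p'−p = (-0.5400,0.4825); α = Δx/Fx = (-27/50) / (-108/25) = 1/8
check: Δy/Fy = (193/400) / (193/50) = 1/8 ✓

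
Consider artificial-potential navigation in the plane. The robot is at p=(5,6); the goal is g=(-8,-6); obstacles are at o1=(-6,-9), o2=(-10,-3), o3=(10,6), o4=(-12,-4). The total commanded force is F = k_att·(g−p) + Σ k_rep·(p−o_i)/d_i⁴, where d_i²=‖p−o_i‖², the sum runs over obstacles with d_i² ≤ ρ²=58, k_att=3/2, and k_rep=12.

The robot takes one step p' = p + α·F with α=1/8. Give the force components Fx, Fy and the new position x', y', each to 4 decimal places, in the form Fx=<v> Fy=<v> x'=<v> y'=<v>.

F_att = 3/2·(g−p) = 3/2·(-13,-12) = (-19.5000,-18.0000)
o1: d²=346 > ρ²=58 → inactive
o2: d²=306 > ρ²=58 → inactive
o3: d²=25 ≤ ρ²=58; F_rep = 12·(-5,0)/25² = (-0.0960,0.0000)
o4: d²=389 > ρ²=58 → inactive
F = F_att + ΣF_rep = (-19.5960,-18.0000)
p' = p + 1/8·F = (2.5505,3.7500)

Fx=-19.5960 Fy=-18.0000 x'=2.5505 y'=3.7500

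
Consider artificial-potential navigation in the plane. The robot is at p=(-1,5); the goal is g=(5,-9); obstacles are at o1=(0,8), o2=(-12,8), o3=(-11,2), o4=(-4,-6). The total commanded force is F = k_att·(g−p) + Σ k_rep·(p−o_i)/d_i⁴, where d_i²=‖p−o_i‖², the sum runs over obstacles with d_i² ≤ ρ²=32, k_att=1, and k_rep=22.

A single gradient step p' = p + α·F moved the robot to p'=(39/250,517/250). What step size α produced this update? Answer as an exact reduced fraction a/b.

F_att = 1·(g−p) = 1·(6,-14) = (6.0000,-14.0000)
o1: d²=10 ≤ ρ²=32; F_rep = 22·(-1,-3)/10² = (-0.2200,-0.6600)
o2: d²=130 > ρ²=32 → inactive
o3: d²=109 > ρ²=32 → inactive
o4: d²=130 > ρ²=32 → inactive
F = F_att + ΣF_rep = (5.7800,-14.6600)
Δp = p'−p = (1.1560,-2.9320); α = Δx/Fx = (289/250) / (289/50) = 1/5
check: Δy/Fy = (-733/250) / (-733/50) = 1/5 ✓

α = 1/5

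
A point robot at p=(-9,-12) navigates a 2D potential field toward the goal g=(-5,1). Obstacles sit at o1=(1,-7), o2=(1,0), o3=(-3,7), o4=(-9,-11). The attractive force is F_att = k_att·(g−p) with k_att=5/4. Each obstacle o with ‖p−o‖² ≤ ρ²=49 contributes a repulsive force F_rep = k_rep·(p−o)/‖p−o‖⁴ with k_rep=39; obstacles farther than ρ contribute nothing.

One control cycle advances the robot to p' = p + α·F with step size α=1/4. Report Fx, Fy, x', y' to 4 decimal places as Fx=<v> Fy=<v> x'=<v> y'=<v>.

F_att = 5/4·(g−p) = 5/4·(4,13) = (5.0000,16.2500)
o1: d²=125 > ρ²=49 → inactive
o2: d²=244 > ρ²=49 → inactive
o3: d²=397 > ρ²=49 → inactive
o4: d²=1 ≤ ρ²=49; F_rep = 39·(0,-1)/1² = (0.0000,-39.0000)
F = F_att + ΣF_rep = (5.0000,-22.7500)
p' = p + 1/4·F = (-7.7500,-17.6875)

Fx=5.0000 Fy=-22.7500 x'=-7.7500 y'=-17.6875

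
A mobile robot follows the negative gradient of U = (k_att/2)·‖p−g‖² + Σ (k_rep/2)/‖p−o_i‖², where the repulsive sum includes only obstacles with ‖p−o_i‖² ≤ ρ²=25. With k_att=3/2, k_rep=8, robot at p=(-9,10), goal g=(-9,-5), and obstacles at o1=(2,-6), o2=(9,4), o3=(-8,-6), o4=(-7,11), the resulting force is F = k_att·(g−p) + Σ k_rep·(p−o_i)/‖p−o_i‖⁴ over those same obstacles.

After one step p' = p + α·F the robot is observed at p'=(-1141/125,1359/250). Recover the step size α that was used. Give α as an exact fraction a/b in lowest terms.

F_att = 3/2·(g−p) = 3/2·(0,-15) = (0.0000,-22.5000)
o1: d²=377 > ρ²=25 → inactive
o2: d²=360 > ρ²=25 → inactive
o3: d²=257 > ρ²=25 → inactive
o4: d²=5 ≤ ρ²=25; F_rep = 8·(-2,-1)/5² = (-0.6400,-0.3200)
F = F_att + ΣF_rep = (-0.6400,-22.8200)
Δp = p'−p = (-0.1280,-4.5640); α = Δx/Fx = (-16/125) / (-16/25) = 1/5
check: Δy/Fy = (-1141/250) / (-1141/50) = 1/5 ✓

α = 1/5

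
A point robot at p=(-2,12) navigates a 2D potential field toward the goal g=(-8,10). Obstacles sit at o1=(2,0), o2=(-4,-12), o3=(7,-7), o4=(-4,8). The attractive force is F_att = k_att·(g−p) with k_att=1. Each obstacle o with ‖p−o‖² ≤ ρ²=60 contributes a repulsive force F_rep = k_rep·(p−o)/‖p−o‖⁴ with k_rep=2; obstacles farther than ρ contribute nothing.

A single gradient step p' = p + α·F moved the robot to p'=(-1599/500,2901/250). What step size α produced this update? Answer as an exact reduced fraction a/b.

F_att = 1·(g−p) = 1·(-6,-2) = (-6.0000,-2.0000)
o1: d²=160 > ρ²=60 → inactive
o2: d²=580 > ρ²=60 → inactive
o3: d²=442 > ρ²=60 → inactive
o4: d²=20 ≤ ρ²=60; F_rep = 2·(2,4)/20² = (0.0100,0.0200)
F = F_att + ΣF_rep = (-5.9900,-1.9800)
Δp = p'−p = (-1.1980,-0.3960); α = Δx/Fx = (-599/500) / (-599/100) = 1/5
check: Δy/Fy = (-99/250) / (-99/50) = 1/5 ✓

α = 1/5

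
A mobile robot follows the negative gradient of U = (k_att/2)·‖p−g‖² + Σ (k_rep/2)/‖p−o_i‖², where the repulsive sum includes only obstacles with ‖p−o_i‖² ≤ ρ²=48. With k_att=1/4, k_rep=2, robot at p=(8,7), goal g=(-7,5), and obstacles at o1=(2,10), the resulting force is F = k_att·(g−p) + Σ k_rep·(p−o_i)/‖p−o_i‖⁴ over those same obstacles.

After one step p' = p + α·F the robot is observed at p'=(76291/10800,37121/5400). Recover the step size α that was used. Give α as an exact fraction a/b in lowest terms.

α = 1/4

F_att = 1/4·(g−p) = 1/4·(-15,-2) = (-3.7500,-0.5000)
o1: d²=45 ≤ ρ²=48; F_rep = 2·(6,-3)/45² = (0.0059,-0.0030)
F = F_att + ΣF_rep = (-3.7441,-0.5030)
Δp = p'−p = (-0.9360,-0.1257); α = Δx/Fx = (-10109/10800) / (-10109/2700) = 1/4
check: Δy/Fy = (-679/5400) / (-679/1350) = 1/4 ✓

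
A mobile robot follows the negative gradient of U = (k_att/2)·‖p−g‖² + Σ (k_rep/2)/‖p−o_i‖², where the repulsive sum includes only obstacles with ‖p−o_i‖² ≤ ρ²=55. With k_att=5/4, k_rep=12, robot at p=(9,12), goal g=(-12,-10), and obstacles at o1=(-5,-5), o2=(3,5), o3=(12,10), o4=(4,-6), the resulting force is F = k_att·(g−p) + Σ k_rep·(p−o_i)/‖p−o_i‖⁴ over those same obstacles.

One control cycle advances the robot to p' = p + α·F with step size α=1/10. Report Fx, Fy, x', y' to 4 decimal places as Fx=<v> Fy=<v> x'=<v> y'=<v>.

Fx=-26.4630 Fy=-27.3580 x'=6.3537 y'=9.2642

F_att = 5/4·(g−p) = 5/4·(-21,-22) = (-26.2500,-27.5000)
o1: d²=485 > ρ²=55 → inactive
o2: d²=85 > ρ²=55 → inactive
o3: d²=13 ≤ ρ²=55; F_rep = 12·(-3,2)/13² = (-0.2130,0.1420)
o4: d²=349 > ρ²=55 → inactive
F = F_att + ΣF_rep = (-26.4630,-27.3580)
p' = p + 1/10·F = (6.3537,9.2642)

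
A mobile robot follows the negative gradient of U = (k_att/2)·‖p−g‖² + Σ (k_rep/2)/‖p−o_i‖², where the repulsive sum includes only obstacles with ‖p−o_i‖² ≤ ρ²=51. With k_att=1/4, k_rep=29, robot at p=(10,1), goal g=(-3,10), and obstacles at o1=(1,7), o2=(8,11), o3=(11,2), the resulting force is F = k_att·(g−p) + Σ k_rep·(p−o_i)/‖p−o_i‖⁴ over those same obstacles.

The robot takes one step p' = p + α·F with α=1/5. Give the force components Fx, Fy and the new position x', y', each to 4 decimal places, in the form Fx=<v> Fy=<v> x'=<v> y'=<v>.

F_att = 1/4·(g−p) = 1/4·(-13,9) = (-3.2500,2.2500)
o1: d²=117 > ρ²=51 → inactive
o2: d²=104 > ρ²=51 → inactive
o3: d²=2 ≤ ρ²=51; F_rep = 29·(-1,-1)/2² = (-7.2500,-7.2500)
F = F_att + ΣF_rep = (-10.5000,-5.0000)
p' = p + 1/5·F = (7.9000,0.0000)

Fx=-10.5000 Fy=-5.0000 x'=7.9000 y'=0.0000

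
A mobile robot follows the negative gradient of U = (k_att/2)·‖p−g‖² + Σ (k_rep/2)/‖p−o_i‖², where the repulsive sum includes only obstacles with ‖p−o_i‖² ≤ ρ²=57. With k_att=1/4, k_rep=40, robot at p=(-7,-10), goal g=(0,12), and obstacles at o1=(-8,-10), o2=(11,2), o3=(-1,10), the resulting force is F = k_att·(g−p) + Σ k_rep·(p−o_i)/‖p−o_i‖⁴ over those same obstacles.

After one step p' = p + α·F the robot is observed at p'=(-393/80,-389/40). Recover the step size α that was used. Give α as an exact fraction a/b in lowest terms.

α = 1/20

F_att = 1/4·(g−p) = 1/4·(7,22) = (1.7500,5.5000)
o1: d²=1 ≤ ρ²=57; F_rep = 40·(1,0)/1² = (40.0000,0.0000)
o2: d²=468 > ρ²=57 → inactive
o3: d²=436 > ρ²=57 → inactive
F = F_att + ΣF_rep = (41.7500,5.5000)
Δp = p'−p = (2.0875,0.2750); α = Δx/Fx = (167/80) / (167/4) = 1/20
check: Δy/Fy = (11/40) / (11/2) = 1/20 ✓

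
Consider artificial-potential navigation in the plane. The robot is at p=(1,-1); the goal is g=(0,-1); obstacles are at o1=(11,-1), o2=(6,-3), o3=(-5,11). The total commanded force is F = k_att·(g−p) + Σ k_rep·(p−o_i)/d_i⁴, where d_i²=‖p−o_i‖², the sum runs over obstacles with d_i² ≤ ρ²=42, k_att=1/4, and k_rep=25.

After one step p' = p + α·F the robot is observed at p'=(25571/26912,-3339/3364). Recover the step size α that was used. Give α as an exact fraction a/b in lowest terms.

F_att = 1/4·(g−p) = 1/4·(-1,0) = (-0.2500,0.0000)
o1: d²=100 > ρ²=42 → inactive
o2: d²=29 ≤ ρ²=42; F_rep = 25·(-5,2)/29² = (-0.1486,0.0595)
o3: d²=180 > ρ²=42 → inactive
F = F_att + ΣF_rep = (-0.3986,0.0595)
Δp = p'−p = (-0.0498,0.0074); α = Δx/Fx = (-1341/26912) / (-1341/3364) = 1/8
check: Δy/Fy = (25/3364) / (50/841) = 1/8 ✓

α = 1/8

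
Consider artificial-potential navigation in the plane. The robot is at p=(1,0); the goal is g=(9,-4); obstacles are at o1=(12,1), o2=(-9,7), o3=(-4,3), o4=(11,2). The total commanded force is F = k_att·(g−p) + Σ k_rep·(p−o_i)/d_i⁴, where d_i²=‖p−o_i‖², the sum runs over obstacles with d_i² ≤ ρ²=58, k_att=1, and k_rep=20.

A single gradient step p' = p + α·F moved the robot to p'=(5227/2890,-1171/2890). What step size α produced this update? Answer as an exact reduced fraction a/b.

α = 1/10

F_att = 1·(g−p) = 1·(8,-4) = (8.0000,-4.0000)
o1: d²=122 > ρ²=58 → inactive
o2: d²=149 > ρ²=58 → inactive
o3: d²=34 ≤ ρ²=58; F_rep = 20·(5,-3)/34² = (0.0865,-0.0519)
o4: d²=104 > ρ²=58 → inactive
F = F_att + ΣF_rep = (8.0865,-4.0519)
Δp = p'−p = (0.8087,-0.4052); α = Δx/Fx = (2337/2890) / (2337/289) = 1/10
check: Δy/Fy = (-1171/2890) / (-1171/289) = 1/10 ✓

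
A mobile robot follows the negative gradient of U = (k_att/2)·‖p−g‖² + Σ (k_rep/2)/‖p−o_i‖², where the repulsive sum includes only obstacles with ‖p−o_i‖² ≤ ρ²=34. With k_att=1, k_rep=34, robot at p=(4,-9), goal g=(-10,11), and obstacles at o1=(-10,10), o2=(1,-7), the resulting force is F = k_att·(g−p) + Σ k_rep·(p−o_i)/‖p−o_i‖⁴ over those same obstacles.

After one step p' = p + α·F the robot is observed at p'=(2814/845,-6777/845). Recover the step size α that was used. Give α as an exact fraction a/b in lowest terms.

F_att = 1·(g−p) = 1·(-14,20) = (-14.0000,20.0000)
o1: d²=557 > ρ²=34 → inactive
o2: d²=13 ≤ ρ²=34; F_rep = 34·(3,-2)/13² = (0.6036,-0.4024)
F = F_att + ΣF_rep = (-13.3964,19.5976)
Δp = p'−p = (-0.6698,0.9799); α = Δx/Fx = (-566/845) / (-2264/169) = 1/20
check: Δy/Fy = (828/845) / (3312/169) = 1/20 ✓

α = 1/20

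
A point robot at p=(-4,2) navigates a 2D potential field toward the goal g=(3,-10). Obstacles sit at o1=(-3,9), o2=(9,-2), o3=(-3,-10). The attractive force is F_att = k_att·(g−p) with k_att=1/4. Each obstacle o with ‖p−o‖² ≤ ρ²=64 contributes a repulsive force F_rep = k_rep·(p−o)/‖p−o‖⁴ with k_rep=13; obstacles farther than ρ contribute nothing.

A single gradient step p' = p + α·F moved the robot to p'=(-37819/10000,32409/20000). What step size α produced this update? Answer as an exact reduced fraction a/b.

α = 1/8

F_att = 1/4·(g−p) = 1/4·(7,-12) = (1.7500,-3.0000)
o1: d²=50 ≤ ρ²=64; F_rep = 13·(-1,-7)/50² = (-0.0052,-0.0364)
o2: d²=185 > ρ²=64 → inactive
o3: d²=145 > ρ²=64 → inactive
F = F_att + ΣF_rep = (1.7448,-3.0364)
Δp = p'−p = (0.2181,-0.3795); α = Δx/Fx = (2181/10000) / (2181/1250) = 1/8
check: Δy/Fy = (-7591/20000) / (-7591/2500) = 1/8 ✓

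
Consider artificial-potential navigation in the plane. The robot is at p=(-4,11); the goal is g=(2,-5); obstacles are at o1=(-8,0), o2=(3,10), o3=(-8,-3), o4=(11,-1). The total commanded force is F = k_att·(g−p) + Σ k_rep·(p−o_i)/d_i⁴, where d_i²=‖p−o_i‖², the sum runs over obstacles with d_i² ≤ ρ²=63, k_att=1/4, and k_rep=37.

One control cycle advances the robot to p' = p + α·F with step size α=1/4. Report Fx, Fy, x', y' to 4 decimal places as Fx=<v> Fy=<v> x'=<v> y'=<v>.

F_att = 1/4·(g−p) = 1/4·(6,-16) = (1.5000,-4.0000)
o1: d²=137 > ρ²=63 → inactive
o2: d²=50 ≤ ρ²=63; F_rep = 37·(-7,1)/50² = (-0.1036,0.0148)
o3: d²=212 > ρ²=63 → inactive
o4: d²=369 > ρ²=63 → inactive
F = F_att + ΣF_rep = (1.3964,-3.9852)
p' = p + 1/4·F = (-3.6509,10.0037)

Fx=1.3964 Fy=-3.9852 x'=-3.6509 y'=10.0037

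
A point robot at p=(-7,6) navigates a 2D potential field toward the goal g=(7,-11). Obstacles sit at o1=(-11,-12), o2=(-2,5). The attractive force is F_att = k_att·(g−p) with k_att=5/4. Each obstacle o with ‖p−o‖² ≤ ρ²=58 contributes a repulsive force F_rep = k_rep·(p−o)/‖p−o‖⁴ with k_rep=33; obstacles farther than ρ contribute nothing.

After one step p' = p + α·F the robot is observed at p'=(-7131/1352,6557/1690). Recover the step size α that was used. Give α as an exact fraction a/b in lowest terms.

F_att = 5/4·(g−p) = 5/4·(14,-17) = (17.5000,-21.2500)
o1: d²=340 > ρ²=58 → inactive
o2: d²=26 ≤ ρ²=58; F_rep = 33·(-5,1)/26² = (-0.2441,0.0488)
F = F_att + ΣF_rep = (17.2559,-21.2012)
Δp = p'−p = (1.7256,-2.1201); α = Δx/Fx = (2333/1352) / (11665/676) = 1/10
check: Δy/Fy = (-3583/1690) / (-3583/169) = 1/10 ✓

α = 1/10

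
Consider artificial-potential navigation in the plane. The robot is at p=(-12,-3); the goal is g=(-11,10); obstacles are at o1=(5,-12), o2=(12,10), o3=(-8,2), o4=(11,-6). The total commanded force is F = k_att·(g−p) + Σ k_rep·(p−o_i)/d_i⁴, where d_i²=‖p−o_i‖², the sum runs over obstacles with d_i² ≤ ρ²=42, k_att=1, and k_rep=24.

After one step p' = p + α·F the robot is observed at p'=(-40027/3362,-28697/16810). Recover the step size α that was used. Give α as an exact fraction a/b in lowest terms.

α = 1/10

F_att = 1·(g−p) = 1·(1,13) = (1.0000,13.0000)
o1: d²=370 > ρ²=42 → inactive
o2: d²=745 > ρ²=42 → inactive
o3: d²=41 ≤ ρ²=42; F_rep = 24·(-4,-5)/41² = (-0.0571,-0.0714)
o4: d²=538 > ρ²=42 → inactive
F = F_att + ΣF_rep = (0.9429,12.9286)
Δp = p'−p = (0.0943,1.2929); α = Δx/Fx = (317/3362) / (1585/1681) = 1/10
check: Δy/Fy = (21733/16810) / (21733/1681) = 1/10 ✓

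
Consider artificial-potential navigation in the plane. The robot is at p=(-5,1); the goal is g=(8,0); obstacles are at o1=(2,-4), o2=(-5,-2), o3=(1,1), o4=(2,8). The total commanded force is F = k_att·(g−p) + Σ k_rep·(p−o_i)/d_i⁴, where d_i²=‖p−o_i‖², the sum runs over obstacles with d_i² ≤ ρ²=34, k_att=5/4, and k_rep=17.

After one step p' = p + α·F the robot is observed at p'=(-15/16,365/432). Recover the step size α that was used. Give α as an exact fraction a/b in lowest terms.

F_att = 5/4·(g−p) = 5/4·(13,-1) = (16.2500,-1.2500)
o1: d²=74 > ρ²=34 → inactive
o2: d²=9 ≤ ρ²=34; F_rep = 17·(0,3)/9² = (0.0000,0.6296)
o3: d²=36 > ρ²=34 → inactive
o4: d²=98 > ρ²=34 → inactive
F = F_att + ΣF_rep = (16.2500,-0.6204)
Δp = p'−p = (4.0625,-0.1551); α = Δx/Fx = (65/16) / (65/4) = 1/4
check: Δy/Fy = (-67/432) / (-67/108) = 1/4 ✓

α = 1/4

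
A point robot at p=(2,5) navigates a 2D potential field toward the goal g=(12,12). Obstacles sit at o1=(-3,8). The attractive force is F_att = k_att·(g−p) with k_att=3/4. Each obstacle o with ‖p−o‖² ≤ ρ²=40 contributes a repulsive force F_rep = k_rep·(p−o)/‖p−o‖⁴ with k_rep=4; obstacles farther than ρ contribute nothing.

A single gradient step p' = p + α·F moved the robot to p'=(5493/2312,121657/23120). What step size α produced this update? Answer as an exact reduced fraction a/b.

α = 1/20

F_att = 3/4·(g−p) = 3/4·(10,7) = (7.5000,5.2500)
o1: d²=34 ≤ ρ²=40; F_rep = 4·(5,-3)/34² = (0.0173,-0.0104)
F = F_att + ΣF_rep = (7.5173,5.2396)
Δp = p'−p = (0.3759,0.2620); α = Δx/Fx = (869/2312) / (4345/578) = 1/20
check: Δy/Fy = (6057/23120) / (6057/1156) = 1/20 ✓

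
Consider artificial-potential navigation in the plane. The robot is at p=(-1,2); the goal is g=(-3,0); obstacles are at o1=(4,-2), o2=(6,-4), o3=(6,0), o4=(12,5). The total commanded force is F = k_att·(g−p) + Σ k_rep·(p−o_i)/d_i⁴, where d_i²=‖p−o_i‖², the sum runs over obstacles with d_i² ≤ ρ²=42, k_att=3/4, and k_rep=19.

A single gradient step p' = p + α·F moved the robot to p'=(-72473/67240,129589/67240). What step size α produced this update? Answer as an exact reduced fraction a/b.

α = 1/20

F_att = 3/4·(g−p) = 3/4·(-2,-2) = (-1.5000,-1.5000)
o1: d²=41 ≤ ρ²=42; F_rep = 19·(-5,4)/41² = (-0.0565,0.0452)
o2: d²=85 > ρ²=42 → inactive
o3: d²=53 > ρ²=42 → inactive
o4: d²=178 > ρ²=42 → inactive
F = F_att + ΣF_rep = (-1.5565,-1.4548)
Δp = p'−p = (-0.0778,-0.0727); α = Δx/Fx = (-5233/67240) / (-5233/3362) = 1/20
check: Δy/Fy = (-4891/67240) / (-4891/3362) = 1/20 ✓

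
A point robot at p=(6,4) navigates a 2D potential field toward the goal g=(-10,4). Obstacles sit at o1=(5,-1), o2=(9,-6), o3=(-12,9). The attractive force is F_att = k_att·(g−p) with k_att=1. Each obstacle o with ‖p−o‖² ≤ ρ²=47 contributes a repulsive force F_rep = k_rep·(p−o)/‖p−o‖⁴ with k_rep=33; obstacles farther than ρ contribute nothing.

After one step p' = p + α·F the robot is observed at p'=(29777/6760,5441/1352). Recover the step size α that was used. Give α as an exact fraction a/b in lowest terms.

α = 1/10

F_att = 1·(g−p) = 1·(-16,0) = (-16.0000,0.0000)
o1: d²=26 ≤ ρ²=47; F_rep = 33·(1,5)/26² = (0.0488,0.2441)
o2: d²=109 > ρ²=47 → inactive
o3: d²=349 > ρ²=47 → inactive
F = F_att + ΣF_rep = (-15.9512,0.2441)
Δp = p'−p = (-1.5951,0.0244); α = Δx/Fx = (-10783/6760) / (-10783/676) = 1/10
check: Δy/Fy = (33/1352) / (165/676) = 1/10 ✓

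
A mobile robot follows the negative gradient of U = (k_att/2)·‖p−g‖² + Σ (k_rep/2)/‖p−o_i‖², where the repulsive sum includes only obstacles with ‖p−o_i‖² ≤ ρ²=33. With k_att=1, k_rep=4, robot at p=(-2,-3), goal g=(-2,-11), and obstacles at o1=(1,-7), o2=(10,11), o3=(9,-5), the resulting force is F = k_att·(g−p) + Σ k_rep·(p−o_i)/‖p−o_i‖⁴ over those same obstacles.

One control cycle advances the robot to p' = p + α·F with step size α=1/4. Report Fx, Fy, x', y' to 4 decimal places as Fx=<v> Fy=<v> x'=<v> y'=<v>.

F_att = 1·(g−p) = 1·(0,-8) = (0.0000,-8.0000)
o1: d²=25 ≤ ρ²=33; F_rep = 4·(-3,4)/25² = (-0.0192,0.0256)
o2: d²=340 > ρ²=33 → inactive
o3: d²=125 > ρ²=33 → inactive
F = F_att + ΣF_rep = (-0.0192,-7.9744)
p' = p + 1/4·F = (-2.0048,-4.9936)

Fx=-0.0192 Fy=-7.9744 x'=-2.0048 y'=-4.9936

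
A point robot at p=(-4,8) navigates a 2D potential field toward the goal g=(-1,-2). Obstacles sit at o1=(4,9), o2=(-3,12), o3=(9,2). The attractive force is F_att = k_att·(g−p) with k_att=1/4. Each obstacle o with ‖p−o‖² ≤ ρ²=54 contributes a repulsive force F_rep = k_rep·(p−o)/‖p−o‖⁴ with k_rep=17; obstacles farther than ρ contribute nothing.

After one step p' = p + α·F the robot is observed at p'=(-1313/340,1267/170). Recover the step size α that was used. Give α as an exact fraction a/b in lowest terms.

F_att = 1/4·(g−p) = 1/4·(3,-10) = (0.7500,-2.5000)
o1: d²=65 > ρ²=54 → inactive
o2: d²=17 ≤ ρ²=54; F_rep = 17·(-1,-4)/17² = (-0.0588,-0.2353)
o3: d²=205 > ρ²=54 → inactive
F = F_att + ΣF_rep = (0.6912,-2.7353)
Δp = p'−p = (0.1382,-0.5471); α = Δx/Fx = (47/340) / (47/68) = 1/5
check: Δy/Fy = (-93/170) / (-93/34) = 1/5 ✓

α = 1/5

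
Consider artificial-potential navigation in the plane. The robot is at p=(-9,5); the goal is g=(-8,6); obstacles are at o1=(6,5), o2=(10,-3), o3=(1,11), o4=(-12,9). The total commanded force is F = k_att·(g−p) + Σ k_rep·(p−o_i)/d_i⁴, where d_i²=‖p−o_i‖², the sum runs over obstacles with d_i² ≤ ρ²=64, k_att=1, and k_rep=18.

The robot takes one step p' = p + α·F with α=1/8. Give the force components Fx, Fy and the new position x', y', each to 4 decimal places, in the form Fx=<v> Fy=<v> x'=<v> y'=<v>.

F_att = 1·(g−p) = 1·(1,1) = (1.0000,1.0000)
o1: d²=225 > ρ²=64 → inactive
o2: d²=425 > ρ²=64 → inactive
o3: d²=136 > ρ²=64 → inactive
o4: d²=25 ≤ ρ²=64; F_rep = 18·(3,-4)/25² = (0.0864,-0.1152)
F = F_att + ΣF_rep = (1.0864,0.8848)
p' = p + 1/8·F = (-8.8642,5.1106)

Fx=1.0864 Fy=0.8848 x'=-8.8642 y'=5.1106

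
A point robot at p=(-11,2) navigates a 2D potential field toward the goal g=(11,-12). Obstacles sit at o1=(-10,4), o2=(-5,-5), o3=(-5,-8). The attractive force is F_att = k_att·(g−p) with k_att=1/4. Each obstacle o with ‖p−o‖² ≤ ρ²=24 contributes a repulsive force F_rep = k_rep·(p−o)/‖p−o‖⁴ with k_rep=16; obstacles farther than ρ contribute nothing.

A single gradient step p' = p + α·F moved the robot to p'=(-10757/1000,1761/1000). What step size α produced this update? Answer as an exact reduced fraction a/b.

F_att = 1/4·(g−p) = 1/4·(22,-14) = (5.5000,-3.5000)
o1: d²=5 ≤ ρ²=24; F_rep = 16·(-1,-2)/5² = (-0.6400,-1.2800)
o2: d²=85 > ρ²=24 → inactive
o3: d²=136 > ρ²=24 → inactive
F = F_att + ΣF_rep = (4.8600,-4.7800)
Δp = p'−p = (0.2430,-0.2390); α = Δx/Fx = (243/1000) / (243/50) = 1/20
check: Δy/Fy = (-239/1000) / (-239/50) = 1/20 ✓

α = 1/20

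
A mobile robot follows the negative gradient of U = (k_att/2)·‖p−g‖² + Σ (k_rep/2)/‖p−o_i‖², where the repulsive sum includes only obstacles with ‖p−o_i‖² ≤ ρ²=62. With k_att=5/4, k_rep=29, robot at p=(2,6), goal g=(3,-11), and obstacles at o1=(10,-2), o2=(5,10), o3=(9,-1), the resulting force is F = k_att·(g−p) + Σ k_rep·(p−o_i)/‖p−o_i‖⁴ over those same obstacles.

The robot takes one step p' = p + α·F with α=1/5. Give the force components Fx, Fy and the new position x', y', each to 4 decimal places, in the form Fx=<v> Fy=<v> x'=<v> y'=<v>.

Fx=1.1108 Fy=-21.4356 x'=2.2222 y'=1.7129

F_att = 5/4·(g−p) = 5/4·(1,-17) = (1.2500,-21.2500)
o1: d²=128 > ρ²=62 → inactive
o2: d²=25 ≤ ρ²=62; F_rep = 29·(-3,-4)/25² = (-0.1392,-0.1856)
o3: d²=98 > ρ²=62 → inactive
F = F_att + ΣF_rep = (1.1108,-21.4356)
p' = p + 1/5·F = (2.2222,1.7129)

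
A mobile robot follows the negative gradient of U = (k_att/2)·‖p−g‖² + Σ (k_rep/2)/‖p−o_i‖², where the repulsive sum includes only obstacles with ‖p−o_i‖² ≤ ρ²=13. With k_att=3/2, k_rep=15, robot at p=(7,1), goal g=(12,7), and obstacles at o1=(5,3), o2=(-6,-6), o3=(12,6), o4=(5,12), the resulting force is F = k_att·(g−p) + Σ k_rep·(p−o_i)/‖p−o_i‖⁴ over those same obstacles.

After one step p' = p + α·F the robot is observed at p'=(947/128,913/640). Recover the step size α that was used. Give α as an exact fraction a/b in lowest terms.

α = 1/20

F_att = 3/2·(g−p) = 3/2·(5,6) = (7.5000,9.0000)
o1: d²=8 ≤ ρ²=13; F_rep = 15·(2,-2)/8² = (0.4688,-0.4688)
o2: d²=218 > ρ²=13 → inactive
o3: d²=50 > ρ²=13 → inactive
o4: d²=125 > ρ²=13 → inactive
F = F_att + ΣF_rep = (7.9688,8.5312)
Δp = p'−p = (0.3984,0.4266); α = Δx/Fx = (51/128) / (255/32) = 1/20
check: Δy/Fy = (273/640) / (273/32) = 1/20 ✓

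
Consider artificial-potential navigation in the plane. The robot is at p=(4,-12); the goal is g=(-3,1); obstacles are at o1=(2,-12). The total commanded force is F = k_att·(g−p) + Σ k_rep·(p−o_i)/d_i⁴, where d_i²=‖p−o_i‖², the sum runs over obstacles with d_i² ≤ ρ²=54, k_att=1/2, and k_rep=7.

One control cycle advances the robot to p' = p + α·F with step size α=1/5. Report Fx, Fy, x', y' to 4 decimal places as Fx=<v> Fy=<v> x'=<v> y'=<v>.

F_att = 1/2·(g−p) = 1/2·(-7,13) = (-3.5000,6.5000)
o1: d²=4 ≤ ρ²=54; F_rep = 7·(2,0)/4² = (0.8750,0.0000)
F = F_att + ΣF_rep = (-2.6250,6.5000)
p' = p + 1/5·F = (3.4750,-10.7000)

Fx=-2.6250 Fy=6.5000 x'=3.4750 y'=-10.7000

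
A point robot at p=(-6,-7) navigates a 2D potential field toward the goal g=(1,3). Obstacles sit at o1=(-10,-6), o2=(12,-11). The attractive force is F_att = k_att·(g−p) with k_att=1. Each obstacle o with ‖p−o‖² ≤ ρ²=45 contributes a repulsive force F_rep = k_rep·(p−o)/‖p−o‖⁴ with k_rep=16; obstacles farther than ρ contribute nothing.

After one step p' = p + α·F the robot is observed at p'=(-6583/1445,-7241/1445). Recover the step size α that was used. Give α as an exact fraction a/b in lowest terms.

F_att = 1·(g−p) = 1·(7,10) = (7.0000,10.0000)
o1: d²=17 ≤ ρ²=45; F_rep = 16·(4,-1)/17² = (0.2215,-0.0554)
o2: d²=340 > ρ²=45 → inactive
F = F_att + ΣF_rep = (7.2215,9.9446)
Δp = p'−p = (1.4443,1.9889); α = Δx/Fx = (2087/1445) / (2087/289) = 1/5
check: Δy/Fy = (2874/1445) / (2874/289) = 1/5 ✓

α = 1/5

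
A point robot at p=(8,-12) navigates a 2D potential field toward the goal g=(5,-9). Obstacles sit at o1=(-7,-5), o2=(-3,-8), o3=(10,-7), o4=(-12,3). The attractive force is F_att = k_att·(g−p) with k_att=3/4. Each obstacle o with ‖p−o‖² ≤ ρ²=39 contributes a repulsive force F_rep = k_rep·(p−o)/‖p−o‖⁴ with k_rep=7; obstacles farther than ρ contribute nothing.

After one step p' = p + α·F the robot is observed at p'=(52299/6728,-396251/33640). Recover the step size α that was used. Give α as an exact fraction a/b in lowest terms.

F_att = 3/4·(g−p) = 3/4·(-3,3) = (-2.2500,2.2500)
o1: d²=274 > ρ²=39 → inactive
o2: d²=137 > ρ²=39 → inactive
o3: d²=29 ≤ ρ²=39; F_rep = 7·(-2,-5)/29² = (-0.0166,-0.0416)
o4: d²=625 > ρ²=39 → inactive
F = F_att + ΣF_rep = (-2.2666,2.2084)
Δp = p'−p = (-0.2267,0.2208); α = Δx/Fx = (-1525/6728) / (-7625/3364) = 1/10
check: Δy/Fy = (7429/33640) / (7429/3364) = 1/10 ✓

α = 1/10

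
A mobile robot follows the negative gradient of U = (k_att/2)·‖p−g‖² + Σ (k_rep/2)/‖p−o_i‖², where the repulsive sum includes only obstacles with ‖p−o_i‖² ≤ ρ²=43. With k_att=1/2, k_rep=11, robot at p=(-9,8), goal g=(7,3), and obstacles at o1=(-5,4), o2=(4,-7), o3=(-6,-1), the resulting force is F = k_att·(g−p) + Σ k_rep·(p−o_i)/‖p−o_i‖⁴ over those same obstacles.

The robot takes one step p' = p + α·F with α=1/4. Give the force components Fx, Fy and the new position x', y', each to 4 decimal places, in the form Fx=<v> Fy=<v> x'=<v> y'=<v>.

F_att = 1/2·(g−p) = 1/2·(16,-5) = (8.0000,-2.5000)
o1: d²=32 ≤ ρ²=43; F_rep = 11·(-4,4)/32² = (-0.0430,0.0430)
o2: d²=394 > ρ²=43 → inactive
o3: d²=90 > ρ²=43 → inactive
F = F_att + ΣF_rep = (7.9570,-2.4570)
p' = p + 1/4·F = (-7.0107,7.3857)

Fx=7.9570 Fy=-2.4570 x'=-7.0107 y'=7.3857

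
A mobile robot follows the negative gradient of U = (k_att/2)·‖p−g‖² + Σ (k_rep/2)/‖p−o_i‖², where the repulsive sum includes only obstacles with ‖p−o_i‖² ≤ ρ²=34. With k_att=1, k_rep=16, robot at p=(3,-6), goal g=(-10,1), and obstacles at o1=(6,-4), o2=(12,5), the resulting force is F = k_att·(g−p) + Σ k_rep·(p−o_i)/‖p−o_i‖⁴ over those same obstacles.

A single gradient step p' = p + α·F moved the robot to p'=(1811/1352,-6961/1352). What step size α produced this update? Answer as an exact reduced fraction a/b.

α = 1/8

F_att = 1·(g−p) = 1·(-13,7) = (-13.0000,7.0000)
o1: d²=13 ≤ ρ²=34; F_rep = 16·(-3,-2)/13² = (-0.2840,-0.1893)
o2: d²=202 > ρ²=34 → inactive
F = F_att + ΣF_rep = (-13.2840,6.8107)
Δp = p'−p = (-1.6605,0.8513); α = Δx/Fx = (-2245/1352) / (-2245/169) = 1/8
check: Δy/Fy = (1151/1352) / (1151/169) = 1/8 ✓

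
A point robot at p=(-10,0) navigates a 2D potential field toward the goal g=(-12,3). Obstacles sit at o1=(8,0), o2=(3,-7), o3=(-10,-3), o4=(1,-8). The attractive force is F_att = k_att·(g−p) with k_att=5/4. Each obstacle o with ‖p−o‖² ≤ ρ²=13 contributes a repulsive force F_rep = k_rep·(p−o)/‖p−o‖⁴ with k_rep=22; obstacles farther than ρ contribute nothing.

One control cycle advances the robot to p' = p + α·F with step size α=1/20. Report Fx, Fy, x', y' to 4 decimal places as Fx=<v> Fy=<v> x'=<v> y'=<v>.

Fx=-2.5000 Fy=4.5648 x'=-10.1250 y'=0.2282

F_att = 5/4·(g−p) = 5/4·(-2,3) = (-2.5000,3.7500)
o1: d²=324 > ρ²=13 → inactive
o2: d²=218 > ρ²=13 → inactive
o3: d²=9 ≤ ρ²=13; F_rep = 22·(0,3)/9² = (0.0000,0.8148)
o4: d²=185 > ρ²=13 → inactive
F = F_att + ΣF_rep = (-2.5000,4.5648)
p' = p + 1/20·F = (-10.1250,0.2282)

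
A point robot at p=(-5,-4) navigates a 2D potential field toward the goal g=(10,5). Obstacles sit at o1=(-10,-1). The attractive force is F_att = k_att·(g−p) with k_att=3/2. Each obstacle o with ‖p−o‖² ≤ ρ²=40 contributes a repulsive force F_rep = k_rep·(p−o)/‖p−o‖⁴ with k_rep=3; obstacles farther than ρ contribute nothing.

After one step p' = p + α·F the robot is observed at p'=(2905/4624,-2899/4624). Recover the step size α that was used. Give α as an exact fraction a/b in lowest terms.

F_att = 3/2·(g−p) = 3/2·(15,9) = (22.5000,13.5000)
o1: d²=34 ≤ ρ²=40; F_rep = 3·(5,-3)/34² = (0.0130,-0.0078)
F = F_att + ΣF_rep = (22.5130,13.4922)
Δp = p'−p = (5.6282,3.3731); α = Δx/Fx = (26025/4624) / (26025/1156) = 1/4
check: Δy/Fy = (15597/4624) / (15597/1156) = 1/4 ✓

α = 1/4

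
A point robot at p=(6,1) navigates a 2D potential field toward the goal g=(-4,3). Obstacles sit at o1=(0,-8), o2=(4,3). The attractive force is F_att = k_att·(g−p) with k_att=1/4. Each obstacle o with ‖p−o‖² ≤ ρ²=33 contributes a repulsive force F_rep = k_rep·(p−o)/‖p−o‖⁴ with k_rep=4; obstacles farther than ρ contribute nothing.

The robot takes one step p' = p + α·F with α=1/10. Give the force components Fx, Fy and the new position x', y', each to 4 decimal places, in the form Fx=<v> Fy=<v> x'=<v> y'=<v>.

Fx=-2.3750 Fy=0.3750 x'=5.7625 y'=1.0375

F_att = 1/4·(g−p) = 1/4·(-10,2) = (-2.5000,0.5000)
o1: d²=117 > ρ²=33 → inactive
o2: d²=8 ≤ ρ²=33; F_rep = 4·(2,-2)/8² = (0.1250,-0.1250)
F = F_att + ΣF_rep = (-2.3750,0.3750)
p' = p + 1/10·F = (5.7625,1.0375)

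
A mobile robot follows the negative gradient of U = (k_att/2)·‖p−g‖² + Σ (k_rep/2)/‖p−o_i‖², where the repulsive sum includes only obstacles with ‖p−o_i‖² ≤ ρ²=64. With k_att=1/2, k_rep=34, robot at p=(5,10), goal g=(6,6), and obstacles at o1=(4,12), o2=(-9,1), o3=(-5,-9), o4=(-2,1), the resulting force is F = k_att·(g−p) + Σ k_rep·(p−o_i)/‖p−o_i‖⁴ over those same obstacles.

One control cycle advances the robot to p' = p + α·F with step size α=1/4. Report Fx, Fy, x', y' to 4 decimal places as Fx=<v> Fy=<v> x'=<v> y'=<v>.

F_att = 1/2·(g−p) = 1/2·(1,-4) = (0.5000,-2.0000)
o1: d²=5 ≤ ρ²=64; F_rep = 34·(1,-2)/5² = (1.3600,-2.7200)
o2: d²=277 > ρ²=64 → inactive
o3: d²=461 > ρ²=64 → inactive
o4: d²=130 > ρ²=64 → inactive
F = F_att + ΣF_rep = (1.8600,-4.7200)
p' = p + 1/4·F = (5.4650,8.8200)

Fx=1.8600 Fy=-4.7200 x'=5.4650 y'=8.8200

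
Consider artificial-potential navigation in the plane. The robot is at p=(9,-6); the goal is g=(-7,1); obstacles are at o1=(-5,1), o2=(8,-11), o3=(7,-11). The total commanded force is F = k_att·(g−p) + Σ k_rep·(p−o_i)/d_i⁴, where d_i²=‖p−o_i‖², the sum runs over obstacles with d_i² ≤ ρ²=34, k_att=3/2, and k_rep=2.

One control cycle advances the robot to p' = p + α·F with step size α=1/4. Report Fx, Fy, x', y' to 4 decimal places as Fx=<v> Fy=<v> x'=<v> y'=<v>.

F_att = 3/2·(g−p) = 3/2·(-16,7) = (-24.0000,10.5000)
o1: d²=245 > ρ²=34 → inactive
o2: d²=26 ≤ ρ²=34; F_rep = 2·(1,5)/26² = (0.0030,0.0148)
o3: d²=29 ≤ ρ²=34; F_rep = 2·(2,5)/29² = (0.0048,0.0119)
F = F_att + ΣF_rep = (-23.9923,10.5267)
p' = p + 1/4·F = (3.0019,-3.3683)

Fx=-23.9923 Fy=10.5267 x'=3.0019 y'=-3.3683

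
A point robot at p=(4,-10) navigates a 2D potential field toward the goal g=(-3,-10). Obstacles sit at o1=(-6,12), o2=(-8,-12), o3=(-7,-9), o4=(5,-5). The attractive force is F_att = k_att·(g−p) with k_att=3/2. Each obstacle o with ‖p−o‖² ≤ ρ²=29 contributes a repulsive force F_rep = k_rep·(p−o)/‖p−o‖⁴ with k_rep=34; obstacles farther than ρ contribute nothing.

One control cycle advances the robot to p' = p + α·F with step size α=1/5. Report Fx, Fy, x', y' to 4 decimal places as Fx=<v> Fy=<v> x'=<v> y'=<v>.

Fx=-10.5503 Fy=-0.2515 x'=1.8899 y'=-10.0503

F_att = 3/2·(g−p) = 3/2·(-7,0) = (-10.5000,0.0000)
o1: d²=584 > ρ²=29 → inactive
o2: d²=148 > ρ²=29 → inactive
o3: d²=122 > ρ²=29 → inactive
o4: d²=26 ≤ ρ²=29; F_rep = 34·(-1,-5)/26² = (-0.0503,-0.2515)
F = F_att + ΣF_rep = (-10.5503,-0.2515)
p' = p + 1/5·F = (1.8899,-10.0503)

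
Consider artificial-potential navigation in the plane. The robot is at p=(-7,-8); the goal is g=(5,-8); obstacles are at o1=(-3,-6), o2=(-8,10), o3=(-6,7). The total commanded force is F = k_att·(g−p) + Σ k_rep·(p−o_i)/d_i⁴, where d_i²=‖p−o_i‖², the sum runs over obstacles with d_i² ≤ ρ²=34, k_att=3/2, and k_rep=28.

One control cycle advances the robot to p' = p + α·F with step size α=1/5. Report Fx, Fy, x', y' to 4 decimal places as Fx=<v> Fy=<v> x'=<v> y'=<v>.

Fx=17.7200 Fy=-0.1400 x'=-3.4560 y'=-8.0280

F_att = 3/2·(g−p) = 3/2·(12,0) = (18.0000,0.0000)
o1: d²=20 ≤ ρ²=34; F_rep = 28·(-4,-2)/20² = (-0.2800,-0.1400)
o2: d²=325 > ρ²=34 → inactive
o3: d²=226 > ρ²=34 → inactive
F = F_att + ΣF_rep = (17.7200,-0.1400)
p' = p + 1/5·F = (-3.4560,-8.0280)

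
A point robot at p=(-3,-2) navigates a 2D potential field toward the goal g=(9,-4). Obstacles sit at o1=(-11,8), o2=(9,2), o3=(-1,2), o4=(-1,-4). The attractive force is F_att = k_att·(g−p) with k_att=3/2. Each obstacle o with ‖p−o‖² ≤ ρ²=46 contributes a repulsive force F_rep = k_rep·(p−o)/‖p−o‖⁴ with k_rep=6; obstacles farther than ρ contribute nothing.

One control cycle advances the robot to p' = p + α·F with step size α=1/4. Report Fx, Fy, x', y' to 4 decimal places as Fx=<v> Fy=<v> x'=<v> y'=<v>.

Fx=17.7825 Fy=-2.8725 x'=1.4456 y'=-2.7181

F_att = 3/2·(g−p) = 3/2·(12,-2) = (18.0000,-3.0000)
o1: d²=164 > ρ²=46 → inactive
o2: d²=160 > ρ²=46 → inactive
o3: d²=20 ≤ ρ²=46; F_rep = 6·(-2,-4)/20² = (-0.0300,-0.0600)
o4: d²=8 ≤ ρ²=46; F_rep = 6·(-2,2)/8² = (-0.1875,0.1875)
F = F_att + ΣF_rep = (17.7825,-2.8725)
p' = p + 1/4·F = (1.4456,-2.7181)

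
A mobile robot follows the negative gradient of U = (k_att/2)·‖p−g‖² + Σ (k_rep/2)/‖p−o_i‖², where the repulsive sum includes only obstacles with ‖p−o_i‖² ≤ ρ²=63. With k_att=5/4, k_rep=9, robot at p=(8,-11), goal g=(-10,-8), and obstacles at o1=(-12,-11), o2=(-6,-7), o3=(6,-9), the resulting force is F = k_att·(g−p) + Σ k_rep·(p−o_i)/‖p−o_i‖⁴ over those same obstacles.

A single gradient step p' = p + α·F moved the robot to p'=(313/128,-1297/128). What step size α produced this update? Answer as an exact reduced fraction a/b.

F_att = 5/4·(g−p) = 5/4·(-18,3) = (-22.5000,3.7500)
o1: d²=400 > ρ²=63 → inactive
o2: d²=212 > ρ²=63 → inactive
o3: d²=8 ≤ ρ²=63; F_rep = 9·(2,-2)/8² = (0.2812,-0.2812)
F = F_att + ΣF_rep = (-22.2188,3.4688)
Δp = p'−p = (-5.5547,0.8672); α = Δx/Fx = (-711/128) / (-711/32) = 1/4
check: Δy/Fy = (111/128) / (111/32) = 1/4 ✓

α = 1/4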